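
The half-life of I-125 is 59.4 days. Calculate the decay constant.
λ = ln(2)/t½ = 0.01167 day⁻¹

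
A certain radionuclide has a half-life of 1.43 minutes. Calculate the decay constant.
λ = ln(2)/t½ = 0.4847 minute⁻¹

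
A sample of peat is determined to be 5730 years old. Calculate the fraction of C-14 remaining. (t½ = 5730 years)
N/N₀ = (1/2)^(t/t½) = 0.5 = 50%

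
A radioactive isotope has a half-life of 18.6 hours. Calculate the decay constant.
λ = ln(2)/t½ = 0.03727 hour⁻¹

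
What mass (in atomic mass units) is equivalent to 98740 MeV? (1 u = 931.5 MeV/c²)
m = E/c² = 106 u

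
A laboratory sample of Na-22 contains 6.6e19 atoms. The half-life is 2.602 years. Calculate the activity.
A = λN = 1.758e19 decays/year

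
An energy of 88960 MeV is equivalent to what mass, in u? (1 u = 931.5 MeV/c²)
m = E/c² = 95.5 u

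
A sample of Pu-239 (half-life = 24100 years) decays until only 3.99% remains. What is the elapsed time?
t = t½ × log₂(N₀/N) = 1.12e5 years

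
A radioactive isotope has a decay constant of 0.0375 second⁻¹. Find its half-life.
t½ = ln(2)/λ = 18.48 seconds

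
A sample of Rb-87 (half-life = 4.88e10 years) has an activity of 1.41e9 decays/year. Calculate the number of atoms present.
N = A/λ = 9.927e19 atoms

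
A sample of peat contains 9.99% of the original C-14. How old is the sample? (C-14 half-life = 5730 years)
Age = t½ × log₂(1/ratio) = 19040 years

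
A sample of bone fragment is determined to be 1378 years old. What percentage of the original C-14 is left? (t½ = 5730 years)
N/N₀ = (1/2)^(t/t½) = 0.8465 = 84.6%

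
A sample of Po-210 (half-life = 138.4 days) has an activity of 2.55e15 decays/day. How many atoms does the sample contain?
N = A/λ = 5.092e17 atoms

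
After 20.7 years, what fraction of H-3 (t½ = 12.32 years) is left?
N/N₀ = (1/2)^(t/t½) = 0.312 = 31.2%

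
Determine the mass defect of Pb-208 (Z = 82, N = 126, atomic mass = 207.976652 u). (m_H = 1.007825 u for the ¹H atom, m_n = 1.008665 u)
Δm = Z·m_H + N·m_n − M = 1.757 u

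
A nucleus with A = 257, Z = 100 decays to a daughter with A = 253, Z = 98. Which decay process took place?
ΔA = -4, ΔZ = -2 ⇒ alpha decay (α)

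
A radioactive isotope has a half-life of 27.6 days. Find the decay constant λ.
λ = ln(2)/t½ = 0.02511 day⁻¹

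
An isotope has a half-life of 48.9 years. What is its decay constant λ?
λ = ln(2)/t½ = 0.01417 year⁻¹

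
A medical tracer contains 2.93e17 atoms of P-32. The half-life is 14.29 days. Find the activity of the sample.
A = λN = 1.421e16 decays/day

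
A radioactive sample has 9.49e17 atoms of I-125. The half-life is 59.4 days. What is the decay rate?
A = λN = 1.107e16 decays/day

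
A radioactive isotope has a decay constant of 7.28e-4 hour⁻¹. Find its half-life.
t½ = ln(2)/λ = 952.1 hours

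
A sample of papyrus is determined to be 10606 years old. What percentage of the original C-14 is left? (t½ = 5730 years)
N/N₀ = (1/2)^(t/t½) = 0.2772 = 27.7%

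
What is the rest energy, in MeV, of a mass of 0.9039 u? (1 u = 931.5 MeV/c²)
E = mc² = 842 MeV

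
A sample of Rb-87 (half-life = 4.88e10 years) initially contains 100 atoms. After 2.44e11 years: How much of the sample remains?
N = N₀(1/2)^(t/t½) = 3.125 atoms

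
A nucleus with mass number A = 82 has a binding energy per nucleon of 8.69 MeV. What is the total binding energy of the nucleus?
B.E. = 8.69 × 82 = 712.6 MeV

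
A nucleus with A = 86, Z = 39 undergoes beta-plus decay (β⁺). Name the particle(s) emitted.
β⁺: positron (e⁺) + neutrino (νₑ)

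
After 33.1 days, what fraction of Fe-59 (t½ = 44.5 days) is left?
N/N₀ = (1/2)^(t/t½) = 0.5972 = 59.7%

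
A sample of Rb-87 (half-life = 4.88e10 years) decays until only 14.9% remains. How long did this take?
t = t½ × log₂(N₀/N) = 1.34e11 years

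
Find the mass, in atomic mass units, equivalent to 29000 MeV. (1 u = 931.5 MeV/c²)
m = E/c² = 31.13 u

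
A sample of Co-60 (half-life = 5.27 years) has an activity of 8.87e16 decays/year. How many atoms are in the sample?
N = A/λ = 6.744e17 atoms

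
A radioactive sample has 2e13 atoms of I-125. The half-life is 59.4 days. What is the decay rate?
A = λN = 2.334e11 decays/day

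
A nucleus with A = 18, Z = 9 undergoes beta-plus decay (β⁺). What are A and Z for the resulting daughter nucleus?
Daughter: A = 18, Z = 8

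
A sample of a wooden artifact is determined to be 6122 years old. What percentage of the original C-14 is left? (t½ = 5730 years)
N/N₀ = (1/2)^(t/t½) = 0.4768 = 47.7%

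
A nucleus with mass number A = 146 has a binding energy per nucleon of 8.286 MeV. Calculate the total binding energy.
B.E. = 8.286 × 146 = 1210 MeV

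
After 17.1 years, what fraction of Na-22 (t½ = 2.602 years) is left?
N/N₀ = (1/2)^(t/t½) = 0.01051 = 1.05%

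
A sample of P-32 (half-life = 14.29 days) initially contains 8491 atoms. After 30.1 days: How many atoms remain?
N = N₀(1/2)^(t/t½) = 1972 atoms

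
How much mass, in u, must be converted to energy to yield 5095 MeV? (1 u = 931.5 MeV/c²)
m = E/c² = 5.47 u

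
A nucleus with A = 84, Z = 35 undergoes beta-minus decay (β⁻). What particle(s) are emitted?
β⁻: electron (e⁻) + antineutrino (ν̄ₑ)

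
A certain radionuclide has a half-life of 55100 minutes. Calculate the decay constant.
λ = ln(2)/t½ = 1.258e-5 minute⁻¹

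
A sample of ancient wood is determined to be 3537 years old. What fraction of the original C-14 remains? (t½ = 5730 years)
N/N₀ = (1/2)^(t/t½) = 0.6519 = 65.2%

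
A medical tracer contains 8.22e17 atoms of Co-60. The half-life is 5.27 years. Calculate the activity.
A = λN = 1.081e17 decays/year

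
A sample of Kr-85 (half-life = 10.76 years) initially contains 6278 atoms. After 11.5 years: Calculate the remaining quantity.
N = N₀(1/2)^(t/t½) = 2993 atoms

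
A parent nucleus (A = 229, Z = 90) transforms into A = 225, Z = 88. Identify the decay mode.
ΔA = -4, ΔZ = -2 ⇒ alpha decay (α)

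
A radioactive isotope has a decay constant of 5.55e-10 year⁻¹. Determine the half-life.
t½ = ln(2)/λ = 1.249e9 years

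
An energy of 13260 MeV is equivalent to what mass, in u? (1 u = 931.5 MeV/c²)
m = E/c² = 14.24 u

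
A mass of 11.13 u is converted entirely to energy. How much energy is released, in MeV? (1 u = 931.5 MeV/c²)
E = mc² = 10370 MeV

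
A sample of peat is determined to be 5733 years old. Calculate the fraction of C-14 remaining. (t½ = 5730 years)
N/N₀ = (1/2)^(t/t½) = 0.4998 = 50%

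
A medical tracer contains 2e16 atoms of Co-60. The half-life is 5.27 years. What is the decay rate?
A = λN = 2.631e15 decays/year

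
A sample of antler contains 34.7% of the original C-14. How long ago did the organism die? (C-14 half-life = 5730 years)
Age = t½ × log₂(1/ratio) = 8750 years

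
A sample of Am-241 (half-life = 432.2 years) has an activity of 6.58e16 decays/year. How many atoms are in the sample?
N = A/λ = 4.103e19 atoms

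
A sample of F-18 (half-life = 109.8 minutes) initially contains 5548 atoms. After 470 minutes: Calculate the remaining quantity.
N = N₀(1/2)^(t/t½) = 285.5 atoms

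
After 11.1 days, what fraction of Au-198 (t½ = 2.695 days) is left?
N/N₀ = (1/2)^(t/t½) = 0.05756 = 5.76%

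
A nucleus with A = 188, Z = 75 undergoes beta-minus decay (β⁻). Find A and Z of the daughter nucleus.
Daughter: A = 188, Z = 76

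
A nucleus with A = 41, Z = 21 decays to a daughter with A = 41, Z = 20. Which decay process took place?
ΔA = 0, ΔZ = -1 ⇒ beta-plus decay (β⁺) or electron capture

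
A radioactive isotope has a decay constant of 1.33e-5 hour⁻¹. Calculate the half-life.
t½ = ln(2)/λ = 52120 hours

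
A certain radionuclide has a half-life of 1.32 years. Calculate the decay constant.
λ = ln(2)/t½ = 0.5251 year⁻¹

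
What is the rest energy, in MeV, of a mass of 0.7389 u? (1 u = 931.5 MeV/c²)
E = mc² = 688.3 MeV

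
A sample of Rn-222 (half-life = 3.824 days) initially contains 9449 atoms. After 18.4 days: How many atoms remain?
N = N₀(1/2)^(t/t½) = 336.4 atoms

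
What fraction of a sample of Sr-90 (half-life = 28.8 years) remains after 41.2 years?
N/N₀ = (1/2)^(t/t½) = 0.371 = 37.1%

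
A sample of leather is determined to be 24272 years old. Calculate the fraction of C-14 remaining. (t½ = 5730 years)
N/N₀ = (1/2)^(t/t½) = 0.05307 = 5.31%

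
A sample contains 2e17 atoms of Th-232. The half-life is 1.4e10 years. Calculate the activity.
A = λN = 9.902e6 decays/year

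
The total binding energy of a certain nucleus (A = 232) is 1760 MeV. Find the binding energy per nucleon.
B.E./A = 1760/232 = 7.586 MeV/nucleon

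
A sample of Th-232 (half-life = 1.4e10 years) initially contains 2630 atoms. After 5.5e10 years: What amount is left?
N = N₀(1/2)^(t/t½) = 172.7 atoms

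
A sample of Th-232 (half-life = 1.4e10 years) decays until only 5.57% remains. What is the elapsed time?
t = t½ × log₂(N₀/N) = 5.833e10 years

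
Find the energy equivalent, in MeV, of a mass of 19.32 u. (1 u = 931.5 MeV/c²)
E = mc² = 18000 MeV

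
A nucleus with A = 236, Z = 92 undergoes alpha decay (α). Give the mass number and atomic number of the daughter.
Daughter: A = 232, Z = 90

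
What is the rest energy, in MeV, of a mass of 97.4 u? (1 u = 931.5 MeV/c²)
E = mc² = 90730 MeV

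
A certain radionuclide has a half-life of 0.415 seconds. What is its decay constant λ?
λ = ln(2)/t½ = 1.67 second⁻¹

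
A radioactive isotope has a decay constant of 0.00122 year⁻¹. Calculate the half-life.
t½ = ln(2)/λ = 568.2 years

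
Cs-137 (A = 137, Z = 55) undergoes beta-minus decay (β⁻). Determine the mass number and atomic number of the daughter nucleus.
Daughter: A = 137, Z = 56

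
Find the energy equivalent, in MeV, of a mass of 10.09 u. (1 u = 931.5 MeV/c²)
E = mc² = 9399 MeV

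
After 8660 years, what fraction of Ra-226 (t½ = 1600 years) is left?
N/N₀ = (1/2)^(t/t½) = 0.02348 = 2.35%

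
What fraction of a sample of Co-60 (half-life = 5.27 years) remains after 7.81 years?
N/N₀ = (1/2)^(t/t½) = 0.358 = 35.8%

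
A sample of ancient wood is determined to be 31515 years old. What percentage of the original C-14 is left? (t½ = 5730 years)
N/N₀ = (1/2)^(t/t½) = 0.0221 = 2.21%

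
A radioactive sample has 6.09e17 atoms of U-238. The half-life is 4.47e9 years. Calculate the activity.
A = λN = 9.444e7 decays/year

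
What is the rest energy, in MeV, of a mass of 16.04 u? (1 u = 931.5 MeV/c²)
E = mc² = 14940 MeV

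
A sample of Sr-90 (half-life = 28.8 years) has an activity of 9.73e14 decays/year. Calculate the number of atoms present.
N = A/λ = 4.043e16 atoms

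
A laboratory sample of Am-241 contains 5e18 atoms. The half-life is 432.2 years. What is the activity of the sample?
A = λN = 8.019e15 decays/year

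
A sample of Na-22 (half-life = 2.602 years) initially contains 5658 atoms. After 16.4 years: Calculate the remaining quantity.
N = N₀(1/2)^(t/t½) = 71.67 atoms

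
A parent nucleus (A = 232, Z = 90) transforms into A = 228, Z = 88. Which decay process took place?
ΔA = -4, ΔZ = -2 ⇒ alpha decay (α)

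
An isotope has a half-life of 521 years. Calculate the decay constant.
λ = ln(2)/t½ = 0.00133 year⁻¹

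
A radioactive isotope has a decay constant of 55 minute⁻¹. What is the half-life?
t½ = ln(2)/λ = 0.0126 minutes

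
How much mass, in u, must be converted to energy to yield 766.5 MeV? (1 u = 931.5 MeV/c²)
m = E/c² = 0.8229 u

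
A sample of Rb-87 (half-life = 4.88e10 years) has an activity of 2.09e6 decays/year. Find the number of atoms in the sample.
N = A/λ = 1.471e17 atoms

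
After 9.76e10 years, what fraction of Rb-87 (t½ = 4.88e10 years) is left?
N/N₀ = (1/2)^(t/t½) = 0.25 = 25%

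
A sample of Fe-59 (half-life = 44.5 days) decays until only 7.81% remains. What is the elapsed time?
t = t½ × log₂(N₀/N) = 163.7 days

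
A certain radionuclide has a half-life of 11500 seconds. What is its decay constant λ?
λ = ln(2)/t½ = 6.027e-5 second⁻¹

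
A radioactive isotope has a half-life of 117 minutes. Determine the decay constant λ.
λ = ln(2)/t½ = 0.005924 minute⁻¹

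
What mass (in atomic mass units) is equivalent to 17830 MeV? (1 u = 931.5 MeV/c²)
m = E/c² = 19.14 u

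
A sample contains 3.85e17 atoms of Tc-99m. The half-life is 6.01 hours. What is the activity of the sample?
A = λN = 4.44e16 decays/hour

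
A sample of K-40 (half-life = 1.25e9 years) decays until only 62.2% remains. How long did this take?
t = t½ × log₂(N₀/N) = 8.563e8 years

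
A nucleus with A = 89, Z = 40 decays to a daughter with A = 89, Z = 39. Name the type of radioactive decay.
ΔA = 0, ΔZ = -1 ⇒ beta-plus decay (β⁺) or electron capture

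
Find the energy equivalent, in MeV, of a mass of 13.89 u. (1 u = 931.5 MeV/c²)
E = mc² = 12940 MeV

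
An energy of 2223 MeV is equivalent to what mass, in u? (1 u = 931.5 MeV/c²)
m = E/c² = 2.386 u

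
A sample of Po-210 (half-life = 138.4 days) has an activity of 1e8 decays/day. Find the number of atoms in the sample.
N = A/λ = 1.997e10 atoms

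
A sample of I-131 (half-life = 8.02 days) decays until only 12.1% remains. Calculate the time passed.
t = t½ × log₂(N₀/N) = 24.44 days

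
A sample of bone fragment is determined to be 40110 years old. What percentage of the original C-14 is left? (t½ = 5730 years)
N/N₀ = (1/2)^(t/t½) = 0.007812 = 0.781%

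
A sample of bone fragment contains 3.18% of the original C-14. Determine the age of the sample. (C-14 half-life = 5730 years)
Age = t½ × log₂(1/ratio) = 28510 years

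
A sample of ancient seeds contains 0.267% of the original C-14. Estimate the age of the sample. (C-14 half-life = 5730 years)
Age = t½ × log₂(1/ratio) = 48990 years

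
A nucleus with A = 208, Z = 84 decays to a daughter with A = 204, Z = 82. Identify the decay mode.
ΔA = -4, ΔZ = -2 ⇒ alpha decay (α)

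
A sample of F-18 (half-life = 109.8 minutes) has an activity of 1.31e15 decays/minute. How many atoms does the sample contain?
N = A/λ = 2.075e17 atoms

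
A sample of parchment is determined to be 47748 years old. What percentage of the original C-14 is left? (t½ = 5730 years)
N/N₀ = (1/2)^(t/t½) = 0.003101 = 0.31%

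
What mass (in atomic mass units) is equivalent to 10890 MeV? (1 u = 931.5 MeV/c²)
m = E/c² = 11.69 u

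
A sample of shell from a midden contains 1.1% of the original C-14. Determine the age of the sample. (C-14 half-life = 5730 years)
Age = t½ × log₂(1/ratio) = 37280 years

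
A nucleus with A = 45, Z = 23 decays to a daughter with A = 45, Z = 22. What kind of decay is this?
ΔA = 0, ΔZ = -1 ⇒ beta-plus decay (β⁺) or electron capture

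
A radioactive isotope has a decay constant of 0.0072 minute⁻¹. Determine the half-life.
t½ = ln(2)/λ = 96.27 minutes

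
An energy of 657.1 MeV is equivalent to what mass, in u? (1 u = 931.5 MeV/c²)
m = E/c² = 0.7054 u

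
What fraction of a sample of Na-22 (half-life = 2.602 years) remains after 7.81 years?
N/N₀ = (1/2)^(t/t½) = 0.1249 = 12.5%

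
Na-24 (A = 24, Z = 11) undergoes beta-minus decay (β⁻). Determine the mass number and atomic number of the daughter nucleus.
Daughter: A = 24, Z = 12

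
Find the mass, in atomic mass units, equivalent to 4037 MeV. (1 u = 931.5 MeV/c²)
m = E/c² = 4.334 u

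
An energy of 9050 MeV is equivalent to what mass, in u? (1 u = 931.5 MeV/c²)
m = E/c² = 9.716 u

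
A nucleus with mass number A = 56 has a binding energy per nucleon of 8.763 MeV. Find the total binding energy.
B.E. = 8.763 × 56 = 490.7 MeV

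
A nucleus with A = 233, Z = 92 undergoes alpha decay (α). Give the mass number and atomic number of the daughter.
Daughter: A = 229, Z = 90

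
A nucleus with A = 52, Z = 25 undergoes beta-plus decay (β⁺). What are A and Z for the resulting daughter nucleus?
Daughter: A = 52, Z = 24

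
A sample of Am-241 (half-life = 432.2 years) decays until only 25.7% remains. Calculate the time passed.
t = t½ × log₂(N₀/N) = 847.2 years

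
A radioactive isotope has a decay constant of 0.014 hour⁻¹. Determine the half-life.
t½ = ln(2)/λ = 49.51 hours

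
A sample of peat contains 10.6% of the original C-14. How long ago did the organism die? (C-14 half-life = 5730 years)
Age = t½ × log₂(1/ratio) = 18550 years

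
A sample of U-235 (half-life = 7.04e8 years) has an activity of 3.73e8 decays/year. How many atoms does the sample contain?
N = A/λ = 3.788e17 atoms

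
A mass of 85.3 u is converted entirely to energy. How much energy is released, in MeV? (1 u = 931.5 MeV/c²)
E = mc² = 79460 MeV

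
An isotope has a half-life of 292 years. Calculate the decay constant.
λ = ln(2)/t½ = 0.002374 year⁻¹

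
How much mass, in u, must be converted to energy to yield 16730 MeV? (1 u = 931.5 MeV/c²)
m = E/c² = 17.96 u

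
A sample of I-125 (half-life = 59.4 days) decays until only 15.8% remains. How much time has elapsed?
t = t½ × log₂(N₀/N) = 158.1 days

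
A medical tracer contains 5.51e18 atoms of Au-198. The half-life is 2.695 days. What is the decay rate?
A = λN = 1.417e18 decays/day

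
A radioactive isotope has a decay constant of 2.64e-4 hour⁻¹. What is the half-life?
t½ = ln(2)/λ = 2626 hours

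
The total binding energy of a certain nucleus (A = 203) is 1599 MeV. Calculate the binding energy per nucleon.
B.E./A = 1599/203 = 7.877 MeV/nucleon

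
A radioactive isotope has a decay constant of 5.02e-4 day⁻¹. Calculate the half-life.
t½ = ln(2)/λ = 1381 days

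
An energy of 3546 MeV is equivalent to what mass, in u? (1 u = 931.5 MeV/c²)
m = E/c² = 3.807 u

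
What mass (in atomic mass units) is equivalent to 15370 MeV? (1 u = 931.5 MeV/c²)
m = E/c² = 16.5 u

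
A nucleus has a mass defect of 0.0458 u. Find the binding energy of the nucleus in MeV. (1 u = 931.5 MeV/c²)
B.E. = Δm × 931.5 = 42.66 MeV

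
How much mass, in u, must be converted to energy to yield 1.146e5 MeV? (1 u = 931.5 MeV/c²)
m = E/c² = 123 u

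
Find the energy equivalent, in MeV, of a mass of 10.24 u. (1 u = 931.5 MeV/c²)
E = mc² = 9539 MeV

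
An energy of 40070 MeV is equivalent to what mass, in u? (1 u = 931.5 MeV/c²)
m = E/c² = 43.02 u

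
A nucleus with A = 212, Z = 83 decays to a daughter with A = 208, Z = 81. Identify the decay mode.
ΔA = -4, ΔZ = -2 ⇒ alpha decay (α)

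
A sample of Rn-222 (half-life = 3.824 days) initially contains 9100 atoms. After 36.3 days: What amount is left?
N = N₀(1/2)^(t/t½) = 12.63 atoms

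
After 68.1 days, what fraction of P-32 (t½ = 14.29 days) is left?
N/N₀ = (1/2)^(t/t½) = 0.03676 = 3.68%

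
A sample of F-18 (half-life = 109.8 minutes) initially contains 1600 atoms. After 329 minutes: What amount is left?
N = N₀(1/2)^(t/t½) = 200.5 atoms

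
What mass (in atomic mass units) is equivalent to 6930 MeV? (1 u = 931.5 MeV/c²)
m = E/c² = 7.44 u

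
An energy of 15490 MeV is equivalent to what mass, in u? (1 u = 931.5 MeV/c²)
m = E/c² = 16.63 u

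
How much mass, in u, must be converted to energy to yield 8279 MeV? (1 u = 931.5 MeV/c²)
m = E/c² = 8.888 u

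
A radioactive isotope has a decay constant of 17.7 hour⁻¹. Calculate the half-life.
t½ = ln(2)/λ = 0.03916 hours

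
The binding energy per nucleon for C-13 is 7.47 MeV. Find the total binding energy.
B.E. = 7.47 × 13 = 97.11 MeV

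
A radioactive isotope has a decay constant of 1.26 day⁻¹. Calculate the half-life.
t½ = ln(2)/λ = 0.5501 days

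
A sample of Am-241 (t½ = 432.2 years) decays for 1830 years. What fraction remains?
N/N₀ = (1/2)^(t/t½) = 0.05314 = 5.31%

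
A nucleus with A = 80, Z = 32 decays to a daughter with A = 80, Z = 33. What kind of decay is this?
ΔA = 0, ΔZ = +1 ⇒ beta-minus decay (β⁻)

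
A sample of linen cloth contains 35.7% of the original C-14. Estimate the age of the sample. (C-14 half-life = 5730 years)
Age = t½ × log₂(1/ratio) = 8515 years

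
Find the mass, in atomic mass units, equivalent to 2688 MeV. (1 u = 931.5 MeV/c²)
m = E/c² = 2.886 u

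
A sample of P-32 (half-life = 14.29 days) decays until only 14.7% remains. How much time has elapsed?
t = t½ × log₂(N₀/N) = 39.53 days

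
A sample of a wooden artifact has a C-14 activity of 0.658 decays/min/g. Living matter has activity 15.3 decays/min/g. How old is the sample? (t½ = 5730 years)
Age = t½ × log₂(A₀/A) = 26010 years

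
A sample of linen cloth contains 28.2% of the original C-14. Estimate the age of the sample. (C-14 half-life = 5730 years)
Age = t½ × log₂(1/ratio) = 10460 years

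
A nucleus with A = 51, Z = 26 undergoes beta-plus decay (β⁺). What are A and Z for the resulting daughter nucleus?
Daughter: A = 51, Z = 25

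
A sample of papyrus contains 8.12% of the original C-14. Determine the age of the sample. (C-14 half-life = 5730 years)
Age = t½ × log₂(1/ratio) = 20760 years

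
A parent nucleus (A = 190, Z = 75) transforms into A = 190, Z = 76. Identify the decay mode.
ΔA = 0, ΔZ = +1 ⇒ beta-minus decay (β⁻)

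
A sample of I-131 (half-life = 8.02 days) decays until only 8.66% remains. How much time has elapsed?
t = t½ × log₂(N₀/N) = 28.31 days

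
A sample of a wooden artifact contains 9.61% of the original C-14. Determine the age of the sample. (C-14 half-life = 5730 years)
Age = t½ × log₂(1/ratio) = 19360 years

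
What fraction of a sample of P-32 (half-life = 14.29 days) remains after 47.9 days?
N/N₀ = (1/2)^(t/t½) = 0.09794 = 9.79%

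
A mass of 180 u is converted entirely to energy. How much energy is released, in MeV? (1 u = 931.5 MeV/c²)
E = mc² = 1.677e5 MeV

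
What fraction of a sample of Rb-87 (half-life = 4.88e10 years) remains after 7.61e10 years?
N/N₀ = (1/2)^(t/t½) = 0.3393 = 33.9%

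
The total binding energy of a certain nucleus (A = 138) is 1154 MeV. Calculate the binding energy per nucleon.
B.E./A = 1154/138 = 8.362 MeV/nucleon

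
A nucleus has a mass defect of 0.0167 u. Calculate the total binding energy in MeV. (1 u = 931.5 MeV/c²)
B.E. = Δm × 931.5 = 15.56 MeV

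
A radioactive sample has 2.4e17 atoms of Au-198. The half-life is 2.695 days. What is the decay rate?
A = λN = 6.173e16 decays/day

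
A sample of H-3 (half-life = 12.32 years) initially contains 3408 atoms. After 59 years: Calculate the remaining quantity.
N = N₀(1/2)^(t/t½) = 123.3 atoms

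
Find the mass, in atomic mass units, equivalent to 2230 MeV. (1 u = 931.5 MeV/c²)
m = E/c² = 2.394 u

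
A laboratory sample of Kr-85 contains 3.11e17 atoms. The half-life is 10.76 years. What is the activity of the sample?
A = λN = 2.003e16 decays/year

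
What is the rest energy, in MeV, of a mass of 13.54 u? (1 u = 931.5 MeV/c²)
E = mc² = 12610 MeV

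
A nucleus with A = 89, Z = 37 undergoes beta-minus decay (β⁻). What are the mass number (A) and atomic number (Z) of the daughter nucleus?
Daughter: A = 89, Z = 38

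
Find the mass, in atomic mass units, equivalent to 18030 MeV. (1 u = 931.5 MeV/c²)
m = E/c² = 19.36 u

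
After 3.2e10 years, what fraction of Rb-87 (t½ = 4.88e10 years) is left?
N/N₀ = (1/2)^(t/t½) = 0.6348 = 63.5%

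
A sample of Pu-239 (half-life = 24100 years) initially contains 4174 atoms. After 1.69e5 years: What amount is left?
N = N₀(1/2)^(t/t½) = 32.33 atoms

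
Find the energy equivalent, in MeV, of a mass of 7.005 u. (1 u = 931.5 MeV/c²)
E = mc² = 6525 MeV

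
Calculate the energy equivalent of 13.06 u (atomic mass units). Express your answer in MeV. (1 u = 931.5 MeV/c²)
E = mc² = 12170 MeV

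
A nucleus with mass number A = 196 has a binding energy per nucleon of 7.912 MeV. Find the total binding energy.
B.E. = 7.912 × 196 = 1551 MeV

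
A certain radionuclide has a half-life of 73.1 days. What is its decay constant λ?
λ = ln(2)/t½ = 0.009482 day⁻¹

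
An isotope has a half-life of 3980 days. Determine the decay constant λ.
λ = ln(2)/t½ = 1.742e-4 day⁻¹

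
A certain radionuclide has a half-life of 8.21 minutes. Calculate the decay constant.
λ = ln(2)/t½ = 0.08443 minute⁻¹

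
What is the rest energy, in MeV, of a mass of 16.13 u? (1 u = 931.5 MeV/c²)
E = mc² = 15030 MeV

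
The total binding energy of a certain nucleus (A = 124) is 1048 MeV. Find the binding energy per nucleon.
B.E./A = 1048/124 = 8.452 MeV/nucleon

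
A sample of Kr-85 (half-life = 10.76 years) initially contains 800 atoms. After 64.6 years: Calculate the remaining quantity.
N = N₀(1/2)^(t/t½) = 12.47 atoms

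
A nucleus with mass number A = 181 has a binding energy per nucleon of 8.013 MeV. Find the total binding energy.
B.E. = 8.013 × 181 = 1450 MeV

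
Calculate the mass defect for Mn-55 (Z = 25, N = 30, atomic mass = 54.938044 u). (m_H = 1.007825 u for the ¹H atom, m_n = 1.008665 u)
Δm = Z·m_H + N·m_n − M = 0.5175 u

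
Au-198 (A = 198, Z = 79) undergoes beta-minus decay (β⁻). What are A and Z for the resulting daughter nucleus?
Daughter: A = 198, Z = 80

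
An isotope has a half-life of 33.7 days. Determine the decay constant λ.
λ = ln(2)/t½ = 0.02057 day⁻¹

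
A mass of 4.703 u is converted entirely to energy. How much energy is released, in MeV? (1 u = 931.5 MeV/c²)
E = mc² = 4381 MeV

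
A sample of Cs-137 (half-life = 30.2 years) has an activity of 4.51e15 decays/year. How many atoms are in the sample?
N = A/λ = 1.965e17 atoms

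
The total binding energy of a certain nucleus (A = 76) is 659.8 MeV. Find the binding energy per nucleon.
B.E./A = 659.8/76 = 8.682 MeV/nucleon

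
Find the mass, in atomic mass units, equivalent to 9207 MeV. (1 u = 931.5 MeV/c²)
m = E/c² = 9.884 u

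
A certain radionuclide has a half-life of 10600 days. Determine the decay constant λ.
λ = ln(2)/t½ = 6.539e-5 day⁻¹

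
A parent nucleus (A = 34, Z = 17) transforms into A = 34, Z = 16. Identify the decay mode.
ΔA = 0, ΔZ = -1 ⇒ beta-plus decay (β⁺) or electron capture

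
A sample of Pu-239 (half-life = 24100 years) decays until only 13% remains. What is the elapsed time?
t = t½ × log₂(N₀/N) = 70940 years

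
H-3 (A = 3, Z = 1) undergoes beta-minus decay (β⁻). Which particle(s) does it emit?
β⁻: electron (e⁻) + antineutrino (ν̄ₑ)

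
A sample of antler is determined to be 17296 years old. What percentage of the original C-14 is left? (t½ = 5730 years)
N/N₀ = (1/2)^(t/t½) = 0.1234 = 12.3%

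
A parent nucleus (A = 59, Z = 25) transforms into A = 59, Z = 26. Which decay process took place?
ΔA = 0, ΔZ = +1 ⇒ beta-minus decay (β⁻)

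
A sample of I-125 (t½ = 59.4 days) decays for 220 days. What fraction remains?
N/N₀ = (1/2)^(t/t½) = 0.07675 = 7.67%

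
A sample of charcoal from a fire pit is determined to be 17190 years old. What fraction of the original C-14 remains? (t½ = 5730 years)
N/N₀ = (1/2)^(t/t½) = 0.125 = 12.5%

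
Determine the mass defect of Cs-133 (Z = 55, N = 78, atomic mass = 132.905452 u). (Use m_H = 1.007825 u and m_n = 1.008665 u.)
Δm = Z·m_H + N·m_n − M = 1.201 u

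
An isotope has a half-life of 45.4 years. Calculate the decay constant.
λ = ln(2)/t½ = 0.01527 year⁻¹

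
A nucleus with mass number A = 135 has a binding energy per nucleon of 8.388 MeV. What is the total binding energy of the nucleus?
B.E. = 8.388 × 135 = 1132 MeV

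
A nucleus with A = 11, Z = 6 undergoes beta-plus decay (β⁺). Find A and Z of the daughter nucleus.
Daughter: A = 11, Z = 5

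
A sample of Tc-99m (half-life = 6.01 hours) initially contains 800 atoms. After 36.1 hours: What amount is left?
N = N₀(1/2)^(t/t½) = 12.44 atoms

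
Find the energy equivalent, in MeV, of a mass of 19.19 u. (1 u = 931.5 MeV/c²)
E = mc² = 17880 MeV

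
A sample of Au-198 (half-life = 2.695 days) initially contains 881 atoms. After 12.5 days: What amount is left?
N = N₀(1/2)^(t/t½) = 35.38 atoms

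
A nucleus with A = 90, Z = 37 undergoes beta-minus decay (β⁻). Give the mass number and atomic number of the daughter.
Daughter: A = 90, Z = 38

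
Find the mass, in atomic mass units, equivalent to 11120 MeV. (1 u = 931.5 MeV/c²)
m = E/c² = 11.94 u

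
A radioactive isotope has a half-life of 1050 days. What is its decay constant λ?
λ = ln(2)/t½ = 6.601e-4 day⁻¹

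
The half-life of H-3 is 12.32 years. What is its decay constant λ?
λ = ln(2)/t½ = 0.05626 year⁻¹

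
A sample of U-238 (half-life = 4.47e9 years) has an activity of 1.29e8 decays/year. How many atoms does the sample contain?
N = A/λ = 8.319e17 atoms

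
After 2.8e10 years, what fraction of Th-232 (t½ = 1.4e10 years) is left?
N/N₀ = (1/2)^(t/t½) = 0.25 = 25%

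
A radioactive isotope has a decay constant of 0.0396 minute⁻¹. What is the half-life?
t½ = ln(2)/λ = 17.5 minutes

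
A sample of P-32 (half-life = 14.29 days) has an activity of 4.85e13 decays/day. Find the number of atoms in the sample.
N = A/λ = 9.999e14 atoms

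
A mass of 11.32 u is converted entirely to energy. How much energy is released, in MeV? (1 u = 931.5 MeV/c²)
E = mc² = 10540 MeV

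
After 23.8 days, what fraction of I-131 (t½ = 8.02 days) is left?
N/N₀ = (1/2)^(t/t½) = 0.1278 = 12.8%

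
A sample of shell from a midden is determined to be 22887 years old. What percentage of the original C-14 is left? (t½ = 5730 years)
N/N₀ = (1/2)^(t/t½) = 0.06275 = 6.27%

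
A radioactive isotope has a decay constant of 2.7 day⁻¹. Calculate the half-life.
t½ = ln(2)/λ = 0.2567 days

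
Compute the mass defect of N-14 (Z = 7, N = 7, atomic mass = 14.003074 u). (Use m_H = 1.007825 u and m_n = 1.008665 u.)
Δm = Z·m_H + N·m_n − M = 0.1124 u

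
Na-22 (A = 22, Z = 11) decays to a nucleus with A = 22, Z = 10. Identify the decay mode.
ΔA = 0, ΔZ = -1 ⇒ beta-plus decay (β⁺) or electron capture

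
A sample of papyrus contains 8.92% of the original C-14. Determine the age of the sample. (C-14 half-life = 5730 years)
Age = t½ × log₂(1/ratio) = 19980 years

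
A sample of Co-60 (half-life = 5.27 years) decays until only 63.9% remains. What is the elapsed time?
t = t½ × log₂(N₀/N) = 3.405 years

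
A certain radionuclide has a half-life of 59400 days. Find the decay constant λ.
λ = ln(2)/t½ = 1.167e-5 day⁻¹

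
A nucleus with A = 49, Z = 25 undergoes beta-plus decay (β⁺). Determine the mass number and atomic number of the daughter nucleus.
Daughter: A = 49, Z = 24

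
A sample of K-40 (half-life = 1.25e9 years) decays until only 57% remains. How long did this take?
t = t½ × log₂(N₀/N) = 1.014e9 years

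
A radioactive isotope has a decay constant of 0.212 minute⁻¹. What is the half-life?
t½ = ln(2)/λ = 3.27 minutes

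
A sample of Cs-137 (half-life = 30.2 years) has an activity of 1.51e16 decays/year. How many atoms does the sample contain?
N = A/λ = 6.579e17 atoms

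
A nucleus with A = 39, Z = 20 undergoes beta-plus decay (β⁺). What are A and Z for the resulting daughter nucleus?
Daughter: A = 39, Z = 19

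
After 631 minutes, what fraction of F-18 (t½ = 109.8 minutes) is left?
N/N₀ = (1/2)^(t/t½) = 0.01862 = 1.86%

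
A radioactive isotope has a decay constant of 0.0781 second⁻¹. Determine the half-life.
t½ = ln(2)/λ = 8.875 seconds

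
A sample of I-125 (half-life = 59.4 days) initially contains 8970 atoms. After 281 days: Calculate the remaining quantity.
N = N₀(1/2)^(t/t½) = 337.9 atoms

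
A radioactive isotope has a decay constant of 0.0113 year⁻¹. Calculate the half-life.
t½ = ln(2)/λ = 61.34 years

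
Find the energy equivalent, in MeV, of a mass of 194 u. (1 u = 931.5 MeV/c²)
E = mc² = 1.807e5 MeV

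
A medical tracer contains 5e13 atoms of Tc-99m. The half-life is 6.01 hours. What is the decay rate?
A = λN = 5.767e12 decays/hour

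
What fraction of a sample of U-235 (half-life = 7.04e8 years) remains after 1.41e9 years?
N/N₀ = (1/2)^(t/t½) = 0.2495 = 25%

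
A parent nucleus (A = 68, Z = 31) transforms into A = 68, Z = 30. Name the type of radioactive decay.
ΔA = 0, ΔZ = -1 ⇒ beta-plus decay (β⁺) or electron capture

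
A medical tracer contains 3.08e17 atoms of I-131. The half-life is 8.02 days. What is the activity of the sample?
A = λN = 2.662e16 decays/day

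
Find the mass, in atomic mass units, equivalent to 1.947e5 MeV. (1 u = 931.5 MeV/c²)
m = E/c² = 209 u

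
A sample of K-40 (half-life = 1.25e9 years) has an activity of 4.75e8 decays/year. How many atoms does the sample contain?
N = A/λ = 8.566e17 atoms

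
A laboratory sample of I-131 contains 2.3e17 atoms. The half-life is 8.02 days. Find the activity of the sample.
A = λN = 1.988e16 decays/day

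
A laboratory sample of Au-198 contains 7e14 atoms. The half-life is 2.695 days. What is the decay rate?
A = λN = 1.8e14 decays/day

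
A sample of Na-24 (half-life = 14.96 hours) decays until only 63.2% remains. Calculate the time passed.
t = t½ × log₂(N₀/N) = 9.904 hours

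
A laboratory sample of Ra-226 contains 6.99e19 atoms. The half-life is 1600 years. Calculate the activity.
A = λN = 3.028e16 decays/year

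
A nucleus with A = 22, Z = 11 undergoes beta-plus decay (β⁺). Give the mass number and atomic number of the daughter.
Daughter: A = 22, Z = 10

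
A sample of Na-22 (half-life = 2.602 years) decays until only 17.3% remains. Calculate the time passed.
t = t½ × log₂(N₀/N) = 6.586 years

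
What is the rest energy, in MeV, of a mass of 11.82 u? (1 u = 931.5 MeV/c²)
E = mc² = 11010 MeV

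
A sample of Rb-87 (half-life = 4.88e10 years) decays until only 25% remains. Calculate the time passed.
t = t½ × log₂(N₀/N) = 9.76e10 years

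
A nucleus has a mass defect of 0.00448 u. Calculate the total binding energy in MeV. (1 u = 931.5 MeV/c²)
B.E. = Δm × 931.5 = 4.173 MeV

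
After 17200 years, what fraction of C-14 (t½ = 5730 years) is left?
N/N₀ = (1/2)^(t/t½) = 0.1248 = 12.5%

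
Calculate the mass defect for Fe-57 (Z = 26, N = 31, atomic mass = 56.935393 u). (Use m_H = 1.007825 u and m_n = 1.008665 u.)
Δm = Z·m_H + N·m_n − M = 0.5367 u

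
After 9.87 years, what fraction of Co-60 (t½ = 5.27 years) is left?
N/N₀ = (1/2)^(t/t½) = 0.273 = 27.3%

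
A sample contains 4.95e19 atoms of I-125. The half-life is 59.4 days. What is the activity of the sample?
A = λN = 5.776e17 decays/day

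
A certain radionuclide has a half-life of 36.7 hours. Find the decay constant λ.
λ = ln(2)/t½ = 0.01889 hour⁻¹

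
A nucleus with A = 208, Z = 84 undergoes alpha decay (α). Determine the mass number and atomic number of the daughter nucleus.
Daughter: A = 204, Z = 82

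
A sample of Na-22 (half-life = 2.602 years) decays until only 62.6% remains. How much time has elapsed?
t = t½ × log₂(N₀/N) = 1.758 years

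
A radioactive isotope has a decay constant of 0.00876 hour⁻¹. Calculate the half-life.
t½ = ln(2)/λ = 79.13 hours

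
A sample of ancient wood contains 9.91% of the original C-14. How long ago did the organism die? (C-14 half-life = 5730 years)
Age = t½ × log₂(1/ratio) = 19110 years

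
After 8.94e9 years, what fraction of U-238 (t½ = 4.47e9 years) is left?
N/N₀ = (1/2)^(t/t½) = 0.25 = 25%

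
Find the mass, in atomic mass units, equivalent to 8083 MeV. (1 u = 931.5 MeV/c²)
m = E/c² = 8.677 u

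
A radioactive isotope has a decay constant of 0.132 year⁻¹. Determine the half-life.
t½ = ln(2)/λ = 5.251 years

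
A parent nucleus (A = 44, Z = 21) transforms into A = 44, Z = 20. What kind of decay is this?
ΔA = 0, ΔZ = -1 ⇒ beta-plus decay (β⁺) or electron capture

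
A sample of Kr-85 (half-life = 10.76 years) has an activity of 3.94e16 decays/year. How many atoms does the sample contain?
N = A/λ = 6.116e17 atoms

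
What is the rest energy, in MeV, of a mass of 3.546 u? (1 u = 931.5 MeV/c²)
E = mc² = 3303 MeV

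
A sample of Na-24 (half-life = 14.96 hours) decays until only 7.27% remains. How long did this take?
t = t½ × log₂(N₀/N) = 56.58 hours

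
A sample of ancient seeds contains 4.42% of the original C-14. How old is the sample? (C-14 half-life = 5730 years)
Age = t½ × log₂(1/ratio) = 25780 years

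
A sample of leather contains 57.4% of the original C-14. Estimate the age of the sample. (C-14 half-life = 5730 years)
Age = t½ × log₂(1/ratio) = 4589 years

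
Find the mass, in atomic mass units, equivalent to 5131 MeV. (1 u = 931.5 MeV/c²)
m = E/c² = 5.508 u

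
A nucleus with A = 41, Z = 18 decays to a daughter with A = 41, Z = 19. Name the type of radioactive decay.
ΔA = 0, ΔZ = +1 ⇒ beta-minus decay (β⁻)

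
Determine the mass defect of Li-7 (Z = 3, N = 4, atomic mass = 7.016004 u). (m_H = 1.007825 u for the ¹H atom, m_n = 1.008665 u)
Δm = Z·m_H + N·m_n − M = 0.04213 u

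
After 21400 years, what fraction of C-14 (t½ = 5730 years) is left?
N/N₀ = (1/2)^(t/t½) = 0.07512 = 7.51%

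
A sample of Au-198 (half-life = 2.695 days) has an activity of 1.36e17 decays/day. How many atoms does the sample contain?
N = A/λ = 5.288e17 atoms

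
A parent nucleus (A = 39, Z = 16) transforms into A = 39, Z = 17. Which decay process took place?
ΔA = 0, ΔZ = +1 ⇒ beta-minus decay (β⁻)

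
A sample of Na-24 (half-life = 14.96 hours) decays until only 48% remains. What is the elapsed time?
t = t½ × log₂(N₀/N) = 15.84 hours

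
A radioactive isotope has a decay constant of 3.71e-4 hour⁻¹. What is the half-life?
t½ = ln(2)/λ = 1868 hours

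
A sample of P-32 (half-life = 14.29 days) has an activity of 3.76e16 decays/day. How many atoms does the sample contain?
N = A/λ = 7.752e17 atoms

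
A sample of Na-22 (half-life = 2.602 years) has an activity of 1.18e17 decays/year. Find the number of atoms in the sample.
N = A/λ = 4.43e17 atoms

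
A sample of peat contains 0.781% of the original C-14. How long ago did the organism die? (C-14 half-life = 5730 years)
Age = t½ × log₂(1/ratio) = 40110 years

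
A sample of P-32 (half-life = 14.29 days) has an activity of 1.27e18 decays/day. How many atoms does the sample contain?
N = A/λ = 2.618e19 atoms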